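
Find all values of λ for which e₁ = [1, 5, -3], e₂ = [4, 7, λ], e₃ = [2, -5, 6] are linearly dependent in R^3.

λ = -8/5

The set is linearly dependent precisely when det[e₁; e₂; e₃] = 0.
Expanding, det = 15*λ + 24.
This vanishes exactly when λ = -8/5.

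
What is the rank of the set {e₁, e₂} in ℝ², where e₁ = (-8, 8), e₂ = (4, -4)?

Apply Gaussian elimination to the matrix whose rows are e₁, e₂.
There is 1 pivot column, so rank = 1.

rank 1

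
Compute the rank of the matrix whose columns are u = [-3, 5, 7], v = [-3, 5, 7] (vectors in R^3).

rank 1

Put the 3×2 matrix [u|v] into echelon form.
Exactly 1 pivot survives; hence the rank is 1.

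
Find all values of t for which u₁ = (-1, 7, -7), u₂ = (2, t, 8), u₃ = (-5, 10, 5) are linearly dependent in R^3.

The set is linearly dependent precisely when det[u₁; u₂; u₃] = 0.
Cofactor expansion gives det = -40*t - 410.
Setting this to zero gives t = -41/4.

t = -41/4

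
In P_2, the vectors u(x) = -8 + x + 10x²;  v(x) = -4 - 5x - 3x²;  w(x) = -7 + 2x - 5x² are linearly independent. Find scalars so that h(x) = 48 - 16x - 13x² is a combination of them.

h = -3u + v - 4w

Take coordinate vectors relative to {1, x, x²}.
Since u, v, w are independent, the coefficients expressing h are uniquely determined by a linear system.
The system has the unique solution (c₁, c₂, c₃) = (-3, 1, -4).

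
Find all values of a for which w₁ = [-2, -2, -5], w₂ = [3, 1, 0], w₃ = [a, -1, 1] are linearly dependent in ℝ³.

The vectors are dependent exactly when the determinant of the matrix with rows w₁, w₂, w₃ vanishes.
Expanding, det = 5*a + 19.
Solving 5*a + 19 = 0 yields a = -19/5.

a = -19/5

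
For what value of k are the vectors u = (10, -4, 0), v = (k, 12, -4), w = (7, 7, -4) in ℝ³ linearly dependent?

The vectors are dependent exactly when the determinant of the matrix with rows u, v, w vanishes.
Expanding, det = -16*k - 88.
This vanishes exactly when k = -11/2.

k = -11/2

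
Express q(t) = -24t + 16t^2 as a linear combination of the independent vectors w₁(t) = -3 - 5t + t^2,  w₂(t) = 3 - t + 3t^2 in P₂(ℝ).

Take coordinate vectors relative to {1, t, t^2}.
Set up the augmented matrix [w₁ | w₂ | q] and row-reduce.
Back-substitution yields (c₁, c₂) = (4, 4).

q = 4w₁ + 4w₂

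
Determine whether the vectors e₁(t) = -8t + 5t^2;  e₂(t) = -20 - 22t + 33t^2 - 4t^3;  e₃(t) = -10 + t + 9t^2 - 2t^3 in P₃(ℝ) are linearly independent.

Write each element as a coordinate vector in ℝ⁴ using {1, t, …, t^3}.
Place the vectors as rows of a 3×4 matrix and reduce to echelon form.
The reduction yields 2 nonzero rows, so the rank is 2.
Since rank 2 < 3, the set is linearly dependent.
Indeed 3e₁ - e₂ + 2e₃ = 0.

linearly dependent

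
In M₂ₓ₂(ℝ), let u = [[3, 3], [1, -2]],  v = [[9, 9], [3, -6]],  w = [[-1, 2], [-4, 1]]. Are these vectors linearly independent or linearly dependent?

Take coordinates with respect to the standard basis {E₁₁, E₁₂, E₂₁, E₂₂}.
One vector is a scalar multiple of another, so the set is dependent.

linearly dependent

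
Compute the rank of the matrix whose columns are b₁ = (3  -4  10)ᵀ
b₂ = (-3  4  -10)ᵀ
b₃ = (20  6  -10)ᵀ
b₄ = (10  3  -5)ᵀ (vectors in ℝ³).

Put the 3×4 matrix [b₁|b₂|b₃|b₄] into echelon form.
The echelon form has 2 nonzero rows, so the rank is 2.
(With 4 elements in a 3-dimensional space the rank is at most 3.)

2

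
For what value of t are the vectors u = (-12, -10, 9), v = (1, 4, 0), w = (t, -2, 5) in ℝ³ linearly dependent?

Place the vectors as rows of a 3×3 matrix; dependence ⇔ determinant zero.
The determinant works out to -36*t - 208.
Solving -36*t - 208 = 0 yields t = -52/9.

t = -52/9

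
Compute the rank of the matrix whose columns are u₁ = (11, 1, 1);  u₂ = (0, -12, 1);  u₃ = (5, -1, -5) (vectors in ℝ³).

Form the matrix with u₁, u₂, u₃ as columns and reduce.
Exactly 3 pivots survive; hence the rank is 3.

3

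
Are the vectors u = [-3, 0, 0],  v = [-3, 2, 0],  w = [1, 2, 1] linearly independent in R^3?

linearly independent

The matrix [u|v|w] has determinant -6.
A nonzero determinant means the columns are linearly independent.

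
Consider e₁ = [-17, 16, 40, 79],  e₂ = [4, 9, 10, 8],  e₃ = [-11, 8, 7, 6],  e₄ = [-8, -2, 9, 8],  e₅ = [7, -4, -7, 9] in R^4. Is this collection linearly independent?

linearly dependent

There are 5 vectors in a 4-dimensional space, so they cannot be linearly independent.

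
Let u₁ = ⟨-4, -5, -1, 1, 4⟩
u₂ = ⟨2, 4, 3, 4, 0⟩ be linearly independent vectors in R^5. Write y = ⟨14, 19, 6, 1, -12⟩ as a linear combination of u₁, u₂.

y = -3u₁ + u₂

Set up the augmented matrix [u₁ | u₂ | y] and row-reduce.
Row-reducing the augmented matrix gives the unique coefficients (c₁, c₂) = (-3, 1).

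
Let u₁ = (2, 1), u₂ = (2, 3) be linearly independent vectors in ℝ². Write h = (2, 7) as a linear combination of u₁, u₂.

Set up the augmented matrix [u₁ | u₂ | h] and row-reduce.
The system has the unique solution (c₁, c₂) = (-2, 3).

h = -2u₁ + 3u₂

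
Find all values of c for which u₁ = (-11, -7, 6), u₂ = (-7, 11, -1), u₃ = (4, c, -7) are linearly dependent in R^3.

c = 18

The set is linearly dependent precisely when det[u₁; u₂; u₃] = 0.
Cofactor expansion gives det = 954 - 53*c.
This vanishes exactly when c = 18.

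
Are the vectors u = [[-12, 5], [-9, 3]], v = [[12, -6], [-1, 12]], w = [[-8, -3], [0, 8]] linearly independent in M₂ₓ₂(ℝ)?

Write each element as a coordinate vector in ℝ⁴ using {E₁₁, E₁₂, E₂₁, E₂₂}.
Place the vectors as rows of a 3×4 matrix and reduce to echelon form.
The reduction yields 3 nonzero rows, so the rank is 3.
Since rank = 3 (the number of vectors), the set is linearly independent.

linearly independent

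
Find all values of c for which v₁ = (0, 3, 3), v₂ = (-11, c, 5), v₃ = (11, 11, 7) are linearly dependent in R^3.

c = 1

Place the vectors as rows of a 3×3 matrix; dependence ⇔ determinant zero.
Expanding, det = 33 - 33*c.
Setting this to zero gives c = 1.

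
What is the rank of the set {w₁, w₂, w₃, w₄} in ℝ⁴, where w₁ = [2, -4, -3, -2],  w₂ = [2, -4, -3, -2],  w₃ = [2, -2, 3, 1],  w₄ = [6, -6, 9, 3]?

2

Form the matrix with w₁, w₂, w₃, w₄ as columns and reduce.
Exactly 2 pivots survive; hence the rank is 2.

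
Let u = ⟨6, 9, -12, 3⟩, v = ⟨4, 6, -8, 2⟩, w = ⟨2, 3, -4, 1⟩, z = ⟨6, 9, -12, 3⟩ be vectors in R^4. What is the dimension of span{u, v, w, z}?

dim = 1

Row-reduce the 4×4 matrix with these as rows.
There is 1 pivot column, so rank = 1.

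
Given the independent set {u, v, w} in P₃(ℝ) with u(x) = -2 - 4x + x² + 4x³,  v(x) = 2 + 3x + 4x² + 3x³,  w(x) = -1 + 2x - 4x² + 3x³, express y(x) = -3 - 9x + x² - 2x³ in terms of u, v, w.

y = u - v - w

Take coordinate vectors relative to {1, x, …, x³}.
Set up the augmented matrix [u | v | w | y] and row-reduce.
Back-substitution yields (α₁, α₂, α₃) = (1, -1, -1).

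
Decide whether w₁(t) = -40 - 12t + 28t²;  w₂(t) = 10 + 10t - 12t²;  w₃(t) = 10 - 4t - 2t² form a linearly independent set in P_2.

Write each element as a coordinate vector in ℝ³ using {1, t, t²}.
Place the vectors as rows of a 3×3 matrix and reduce to echelon form.
The reduction yields 2 nonzero rows, so the rank is 2.
Since rank 2 < 3, the set is linearly dependent.

linearly dependent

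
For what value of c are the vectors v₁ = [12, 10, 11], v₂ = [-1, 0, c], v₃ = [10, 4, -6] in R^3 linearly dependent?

c = 2

Place the vectors as rows of a 3×3 matrix; dependence ⇔ determinant zero.
Cofactor expansion gives det = 52*c - 104.
This vanishes exactly when c = 2.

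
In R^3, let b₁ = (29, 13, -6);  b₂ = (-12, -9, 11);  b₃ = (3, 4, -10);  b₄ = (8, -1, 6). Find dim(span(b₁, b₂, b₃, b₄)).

3

Form the matrix with b₁, b₂, b₃, b₄ as columns and reduce.
Exactly 3 pivots survive; hence the rank is 3.
(With 4 elements in a 3-dimensional space the rank is at most 3.)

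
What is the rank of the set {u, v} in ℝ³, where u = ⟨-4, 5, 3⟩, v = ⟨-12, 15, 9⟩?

Form the matrix with u, v as columns and reduce.
There is 1 pivot column, so rank = 1.

rank 1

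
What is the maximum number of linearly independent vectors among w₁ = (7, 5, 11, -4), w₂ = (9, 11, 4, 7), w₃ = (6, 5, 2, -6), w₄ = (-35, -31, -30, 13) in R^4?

3

Row-reduce the 4×4 matrix with these as rows.
Exactly 3 pivots survive; hence the rank is 3.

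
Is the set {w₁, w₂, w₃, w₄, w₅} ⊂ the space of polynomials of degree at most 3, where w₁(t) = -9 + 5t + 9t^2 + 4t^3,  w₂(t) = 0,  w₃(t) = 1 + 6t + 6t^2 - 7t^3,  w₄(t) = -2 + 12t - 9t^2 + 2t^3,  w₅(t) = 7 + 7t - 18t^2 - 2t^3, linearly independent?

linearly dependent

Take coordinates with respect to the standard basis {1, t, …, t^3}.
There are 5 vectors in a 4-dimensional space, so they cannot be linearly independent.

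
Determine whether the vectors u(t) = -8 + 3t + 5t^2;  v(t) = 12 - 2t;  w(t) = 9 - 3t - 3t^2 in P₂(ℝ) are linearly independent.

Write each element as a coordinate vector in ℝ³ using {1, t, t^2}.
Form the 3×3 matrix with these as columns; its determinant is -30.
A nonzero determinant means the columns are linearly independent.

linearly independent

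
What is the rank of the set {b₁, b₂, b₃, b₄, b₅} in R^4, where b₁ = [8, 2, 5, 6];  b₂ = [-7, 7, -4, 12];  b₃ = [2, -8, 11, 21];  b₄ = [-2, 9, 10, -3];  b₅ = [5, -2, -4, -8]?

Row-reduce the 5×4 matrix with these as rows.
Exactly 4 pivots survive; hence the rank is 4.
(With 5 elements in a 4-dimensional space the rank is at most 4.)

rank 4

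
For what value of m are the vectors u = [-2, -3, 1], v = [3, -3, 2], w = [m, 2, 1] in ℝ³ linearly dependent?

m = 29/3

The set is linearly dependent precisely when det[u; v; w] = 0.
The determinant works out to 29 - 3*m.
Setting this to zero gives m = 29/3.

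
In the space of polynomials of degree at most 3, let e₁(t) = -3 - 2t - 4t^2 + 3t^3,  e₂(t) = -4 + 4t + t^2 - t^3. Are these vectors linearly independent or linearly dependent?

Write each element as a coordinate vector in ℝ⁴ using {1, t, …, t^3}.
Place the vectors as rows of a 2×4 matrix and reduce to echelon form.
The reduction yields 2 nonzero rows, so the rank is 2.
Since rank = 2 (the number of vectors), the set is linearly independent.

linearly independent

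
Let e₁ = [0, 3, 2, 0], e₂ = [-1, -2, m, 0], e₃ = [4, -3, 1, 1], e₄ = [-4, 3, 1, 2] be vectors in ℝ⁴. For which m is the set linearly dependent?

Place the vectors as rows of a 4×4 matrix; dependence ⇔ determinant zero.
Expanding, det = 36*m + 69.
This vanishes exactly when m = -23/12.

m = -23/12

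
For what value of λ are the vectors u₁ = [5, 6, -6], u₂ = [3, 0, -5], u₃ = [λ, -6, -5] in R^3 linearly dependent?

Place the vectors as rows of a 3×3 matrix; dependence ⇔ determinant zero.
The determinant works out to 48 - 30*λ.
Solving 48 - 30*λ = 0 yields λ = 8/5.

λ = 8/5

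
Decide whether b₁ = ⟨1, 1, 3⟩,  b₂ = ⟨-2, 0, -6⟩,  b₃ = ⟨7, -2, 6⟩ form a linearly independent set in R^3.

linearly independent

Place the vectors as rows of a 3×3 matrix and reduce to echelon form.
The reduction yields 3 nonzero rows, so the rank is 3.
Since rank = 3 (the number of vectors), the set is linearly independent.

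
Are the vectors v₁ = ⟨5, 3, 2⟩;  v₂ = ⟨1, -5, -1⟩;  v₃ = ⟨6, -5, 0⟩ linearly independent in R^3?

Row-reduce the matrix whose columns are v₁, v₂, v₃.
The reduction yields 3 nonzero rows, so the rank is 3.
Since rank = 3 (the number of vectors), the set is linearly independent.

linearly independent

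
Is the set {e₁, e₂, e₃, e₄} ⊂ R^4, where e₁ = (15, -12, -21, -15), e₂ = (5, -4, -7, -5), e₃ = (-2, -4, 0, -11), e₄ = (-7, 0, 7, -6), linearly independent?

The matrix [e₁|e₂|e₃|e₄] has determinant 0.
A zero determinant means the columns are linearly dependent.
Indeed e₁ - 3e₂ = 0.

linearly dependent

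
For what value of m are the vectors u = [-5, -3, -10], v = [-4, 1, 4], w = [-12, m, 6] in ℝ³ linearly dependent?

Place the vectors as rows of a 3×3 matrix; dependence ⇔ determinant zero.
Expanding, det = 60*m - 78.
Solving 60*m - 78 = 0 yields m = 13/10.

m = 13/10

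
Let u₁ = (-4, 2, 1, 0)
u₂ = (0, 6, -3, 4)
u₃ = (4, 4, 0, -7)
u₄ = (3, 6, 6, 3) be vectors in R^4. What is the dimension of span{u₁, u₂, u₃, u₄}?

dim = 4

Apply Gaussian elimination to the matrix whose rows are u₁, u₂, u₃, u₄.
There are 4 pivot columns, so rank = 4.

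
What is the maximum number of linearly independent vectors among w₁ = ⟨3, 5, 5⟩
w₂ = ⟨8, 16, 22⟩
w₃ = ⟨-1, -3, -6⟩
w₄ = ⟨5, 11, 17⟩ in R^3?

Put the 3×4 matrix [w₁|w₂|w₃|w₄] into echelon form.
Reduction leaves 2 leading entries, giving rank 2.
(With 4 elements in a 3-dimensional space the rank is at most 3.)

2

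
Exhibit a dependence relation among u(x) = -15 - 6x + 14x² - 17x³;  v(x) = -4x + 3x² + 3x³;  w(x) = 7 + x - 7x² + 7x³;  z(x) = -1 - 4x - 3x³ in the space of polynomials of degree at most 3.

u + 2w - z = 0

Take coordinates with respect to {1, x, …, x³}.
Solve the homogeneous system with u, v, w, z as columns by row-reducing the coefficient matrix.
One solution (up to scaling) is (1, 0, 2, -1).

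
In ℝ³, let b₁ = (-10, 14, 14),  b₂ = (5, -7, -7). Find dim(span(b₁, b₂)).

Apply Gaussian elimination to the matrix whose rows are b₁, b₂.
There is 1 pivot column, so rank = 1.

dim = 1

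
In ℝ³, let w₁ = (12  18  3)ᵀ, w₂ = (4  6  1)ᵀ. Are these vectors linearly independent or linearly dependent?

One vector is a scalar multiple of another, so the set is dependent.

linearly dependent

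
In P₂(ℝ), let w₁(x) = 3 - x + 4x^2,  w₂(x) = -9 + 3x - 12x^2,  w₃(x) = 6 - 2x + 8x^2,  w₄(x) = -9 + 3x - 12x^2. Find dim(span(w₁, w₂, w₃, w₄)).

Use coordinates relative to {1, x, x^2}.
Row-reduce the 4×3 matrix with these as rows.
There is 1 pivot column, so rank = 1.
(With 4 elements in a 3-dimensional space the rank is at most 3.)

dim = 1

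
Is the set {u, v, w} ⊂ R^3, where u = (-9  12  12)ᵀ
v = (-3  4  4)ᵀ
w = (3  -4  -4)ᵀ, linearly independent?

linearly dependent

Row-reduce the matrix whose columns are u, v, w.
The reduction yields 1 nonzero row, so the rank is 1.
Since rank 1 < 3, the set is linearly dependent.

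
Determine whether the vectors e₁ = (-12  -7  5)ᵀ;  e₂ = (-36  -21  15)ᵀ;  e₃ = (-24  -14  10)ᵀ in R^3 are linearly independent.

linearly dependent

The matrix [e₁|e₂|e₃] has determinant 0.
A zero determinant means the columns are linearly dependent.
Indeed 3e₁ - e₂ = 0.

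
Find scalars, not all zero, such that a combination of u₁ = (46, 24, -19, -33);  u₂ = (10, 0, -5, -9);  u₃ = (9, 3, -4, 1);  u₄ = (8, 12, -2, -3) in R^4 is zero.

u₁ - 3u₂ - 2u₄ = 0

Set up α₁u₁ + … + α₄u₄ = 0 and solve the homogeneous system.
A generator of the null space is (1, -3, 0, -2).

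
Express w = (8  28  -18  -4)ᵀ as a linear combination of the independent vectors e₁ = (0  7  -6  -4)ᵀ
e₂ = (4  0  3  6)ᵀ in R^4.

Solve the system with e₁, e₂ as columns and w as the right-hand side.
Row-reducing the augmented matrix gives the unique coefficients (α₁, α₂) = (4, 2).

w = 4e₁ + 2e₂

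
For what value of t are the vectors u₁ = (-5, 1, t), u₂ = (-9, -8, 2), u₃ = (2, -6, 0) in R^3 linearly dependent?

t = 4/5

Dependence holds iff the 3×3 matrix [u₁ u₂ u₃] is singular.
Expanding, det = 70*t - 56.
This vanishes exactly when t = 4/5.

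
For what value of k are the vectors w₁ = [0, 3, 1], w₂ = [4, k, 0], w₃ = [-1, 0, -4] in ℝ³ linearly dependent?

Dependence holds iff the 3×3 matrix [w₁ w₂ w₃] is singular.
The determinant works out to k + 48.
Setting this to zero gives k = -48.

k = -48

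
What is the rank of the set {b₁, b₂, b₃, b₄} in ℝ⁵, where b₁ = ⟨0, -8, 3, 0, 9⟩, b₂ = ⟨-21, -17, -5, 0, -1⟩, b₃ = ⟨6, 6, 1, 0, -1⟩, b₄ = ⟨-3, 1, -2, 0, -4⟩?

Form the matrix with b₁, b₂, b₃, b₄ as columns and reduce.
There are 2 pivot columns, so rank = 2.

rank 2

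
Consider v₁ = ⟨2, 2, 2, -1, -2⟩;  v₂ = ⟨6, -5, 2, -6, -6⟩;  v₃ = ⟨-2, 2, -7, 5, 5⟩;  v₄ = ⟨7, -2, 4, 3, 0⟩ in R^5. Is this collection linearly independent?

Row-reduce the matrix whose columns are v₁, v₂, v₃, v₄.
The reduction yields 4 nonzero rows, so the rank is 4.
Since rank = 4 (the number of vectors), the set is linearly independent.

linearly independent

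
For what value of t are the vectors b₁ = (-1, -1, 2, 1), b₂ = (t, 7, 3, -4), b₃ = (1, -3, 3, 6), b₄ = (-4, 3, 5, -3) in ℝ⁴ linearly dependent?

Dependence holds iff the 4×4 matrix [b₁ b₂ b₃ b₄] is singular.
Cofactor expansion gives det = -33*t - 57.
Solving -33*t - 57 = 0 yields t = -19/11.

t = -19/11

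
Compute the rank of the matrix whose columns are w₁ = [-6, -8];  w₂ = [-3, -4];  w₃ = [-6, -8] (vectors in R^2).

Apply Gaussian elimination to the matrix whose rows are w₁, w₂, w₃.
There is 1 pivot column, so rank = 1.
(With 3 elements in a 2-dimensional space the rank is at most 2.)

1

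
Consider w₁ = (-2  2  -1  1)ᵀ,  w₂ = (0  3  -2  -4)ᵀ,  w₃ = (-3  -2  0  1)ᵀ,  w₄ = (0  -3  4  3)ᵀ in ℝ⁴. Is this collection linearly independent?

Row-reduce the matrix whose columns are w₁, w₂, w₃, w₄.
The reduction yields 4 nonzero rows, so the rank is 4.
Since rank = 4 (the number of vectors), the set is linearly independent.

linearly independent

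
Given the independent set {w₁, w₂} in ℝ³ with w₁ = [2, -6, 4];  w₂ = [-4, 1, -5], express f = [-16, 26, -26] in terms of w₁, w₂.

Write f = α₁w₁ + α₂w₂ and equate components.
Row-reducing the augmented matrix gives the unique coefficients (α₁, α₂) = (-4, 2).

f = -4w₁ + 2w₂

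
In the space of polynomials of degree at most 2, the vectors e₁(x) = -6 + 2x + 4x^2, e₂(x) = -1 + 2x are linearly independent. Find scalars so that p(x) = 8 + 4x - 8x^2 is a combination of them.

p = -2e₁ + 4e₂

Work in coordinates with respect to the standard basis {1, x, x^2}.
Since e₁, e₂ are independent, the coefficients expressing p are uniquely determined by a linear system.
The system has the unique solution (a₁, a₂) = (-2, 4).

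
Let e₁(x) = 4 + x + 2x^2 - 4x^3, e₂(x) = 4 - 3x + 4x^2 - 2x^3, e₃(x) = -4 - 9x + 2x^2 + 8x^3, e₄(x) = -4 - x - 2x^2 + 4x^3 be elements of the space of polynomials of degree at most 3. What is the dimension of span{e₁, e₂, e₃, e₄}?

2

Represent each element by its coordinate vector in ℝ⁴.
Row-reduce the 4×4 matrix with these as rows.
Exactly 2 pivots survive; hence the rank is 2.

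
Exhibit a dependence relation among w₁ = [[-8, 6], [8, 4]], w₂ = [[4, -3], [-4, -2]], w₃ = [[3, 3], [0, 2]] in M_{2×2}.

Write each element as a vector in ℝ⁴ using {E₁₁, E₁₂, E₂₁, E₂₂}.
Solve the homogeneous system with w₁, w₂, w₃ as columns by row-reducing the coefficient matrix.
The free variable yields coefficients (1, 2, 0) (any nonzero multiple also works).

w₁ + 2w₂ = 0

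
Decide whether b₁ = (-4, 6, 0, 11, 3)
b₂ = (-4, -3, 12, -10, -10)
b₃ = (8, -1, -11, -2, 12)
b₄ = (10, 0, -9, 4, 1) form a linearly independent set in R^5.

Row-reduce the matrix whose columns are b₁, b₂, b₃, b₄.
The reduction yields 4 nonzero rows, so the rank is 4.
Since rank = 4 (the number of vectors), the set is linearly independent.

linearly independent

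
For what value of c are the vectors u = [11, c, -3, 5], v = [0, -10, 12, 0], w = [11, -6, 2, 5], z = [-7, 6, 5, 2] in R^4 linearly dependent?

c = -11/6

Dependence holds iff the 4×4 matrix [u v w z] is singular.
Expanding, det = 684*c + 1254.
This vanishes exactly when c = -11/6.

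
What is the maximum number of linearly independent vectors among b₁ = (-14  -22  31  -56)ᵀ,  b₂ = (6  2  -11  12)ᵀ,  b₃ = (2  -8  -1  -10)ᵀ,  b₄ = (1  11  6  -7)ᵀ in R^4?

3

Row-reduce the 4×4 matrix with these as rows.
There are 3 pivot columns, so rank = 3.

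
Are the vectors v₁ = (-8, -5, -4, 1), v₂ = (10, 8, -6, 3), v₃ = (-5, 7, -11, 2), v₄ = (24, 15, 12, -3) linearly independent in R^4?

linearly dependent

One vector is a scalar multiple of another, so the set is dependent.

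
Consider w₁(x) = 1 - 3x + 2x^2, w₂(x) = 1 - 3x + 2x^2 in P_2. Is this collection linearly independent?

linearly dependent

Take coordinates with respect to the standard basis {1, x, x^2}.
Row-reduce the matrix whose columns are w₁, w₂.
The reduction yields 1 nonzero row, so the rank is 1.
Since rank 1 < 2, the set is linearly dependent.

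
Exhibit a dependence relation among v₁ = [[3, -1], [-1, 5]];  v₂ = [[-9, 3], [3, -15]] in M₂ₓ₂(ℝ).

Pass to coordinate vectors relative to the basis {E₁₁, E₁₂, E₂₁, E₂₂}.
Row-reduce the matrix with v₁, v₂ as columns; the null space gives the coefficients.
A generator of the null space is (3, 1).

3v₁ + v₂ = 0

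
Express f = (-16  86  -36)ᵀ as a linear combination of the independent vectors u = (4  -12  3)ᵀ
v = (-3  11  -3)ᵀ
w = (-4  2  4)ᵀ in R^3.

Write f = c₁u + … + c₃w and equate components.
The system has the unique solution (c₁, c₂, c₃) = (-4, 4, -3).

f = -4u + 4v - 3w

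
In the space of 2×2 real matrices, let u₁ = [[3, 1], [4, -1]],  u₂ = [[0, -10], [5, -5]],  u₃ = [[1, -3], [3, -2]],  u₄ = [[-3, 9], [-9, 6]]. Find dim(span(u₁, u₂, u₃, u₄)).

dim = 2

Use coordinates relative to {E₁₁, E₁₂, E₂₁, E₂₂}.
Row-reduce the 4×4 matrix with these as rows.
Reduction leaves 2 leading entries, giving rank 2.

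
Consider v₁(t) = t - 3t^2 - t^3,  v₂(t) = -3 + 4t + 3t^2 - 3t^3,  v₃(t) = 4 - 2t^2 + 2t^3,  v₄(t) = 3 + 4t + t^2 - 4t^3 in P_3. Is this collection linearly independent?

Take coordinates with respect to the standard basis {1, t, …, t^3}.
Form the 4×4 matrix with these as columns; its determinant is -226.
A nonzero determinant means the columns are linearly independent.

linearly independent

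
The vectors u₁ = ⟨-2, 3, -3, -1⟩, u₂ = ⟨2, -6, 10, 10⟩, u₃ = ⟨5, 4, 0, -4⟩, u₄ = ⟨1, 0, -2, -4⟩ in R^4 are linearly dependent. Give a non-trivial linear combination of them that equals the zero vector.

Row-reduce the matrix with u₁, u₂, u₃, u₄ as columns; the null space gives the coefficients.
The free variable yields coefficients (2, 1, 0, 2) (any nonzero multiple also works).

2u₁ + u₂ + 2u₄ = 0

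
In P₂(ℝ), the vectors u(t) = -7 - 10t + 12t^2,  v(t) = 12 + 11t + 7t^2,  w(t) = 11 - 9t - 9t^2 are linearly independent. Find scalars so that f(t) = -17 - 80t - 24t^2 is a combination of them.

Identify each element with its coordinate vector in ℝ³ via {1, t, t^2}.
Write f = α₁u + … + α₃w and equate components.
The system has the unique solution (α₁, α₂, α₃) = (2, -3, 3).

f = 2u - 3v + 3w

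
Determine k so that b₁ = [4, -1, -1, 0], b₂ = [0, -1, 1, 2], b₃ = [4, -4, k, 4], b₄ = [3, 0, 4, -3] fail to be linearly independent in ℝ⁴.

The vectors are dependent exactly when the determinant of the matrix with rows b₁, b₂, b₃, b₄ vanishes.
The determinant works out to 6*k - 56.
Setting this to zero gives k = 28/3.

k = 28/3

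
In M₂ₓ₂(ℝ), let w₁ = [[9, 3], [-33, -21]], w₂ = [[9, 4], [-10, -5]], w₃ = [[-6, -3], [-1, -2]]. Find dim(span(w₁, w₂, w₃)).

dim = 2

Use coordinates relative to {E₁₁, E₁₂, E₂₁, E₂₂}.
Apply Gaussian elimination to the matrix whose rows are w₁, w₂, w₃.
There are 2 pivot columns, so rank = 2.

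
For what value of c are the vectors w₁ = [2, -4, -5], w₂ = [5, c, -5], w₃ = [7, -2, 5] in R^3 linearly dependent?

c = -6

Place the vectors as rows of a 3×3 matrix; dependence ⇔ determinant zero.
The determinant works out to 45*c + 270.
Setting this to zero gives c = -6.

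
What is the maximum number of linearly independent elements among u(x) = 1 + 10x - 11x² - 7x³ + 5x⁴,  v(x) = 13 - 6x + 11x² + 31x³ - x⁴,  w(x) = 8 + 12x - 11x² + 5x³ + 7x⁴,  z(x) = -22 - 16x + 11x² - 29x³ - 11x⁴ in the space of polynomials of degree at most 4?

2

Use coordinates relative to {1, x, …, x⁴}.
Put the 5×4 matrix [u|v|w|z] into echelon form.
There are 2 pivot columns, so rank = 2.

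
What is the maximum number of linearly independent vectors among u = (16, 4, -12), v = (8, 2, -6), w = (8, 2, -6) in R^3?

Put the 3×3 matrix [u|v|w] into echelon form.
Reduction leaves 1 leading entry, giving rank 1.

1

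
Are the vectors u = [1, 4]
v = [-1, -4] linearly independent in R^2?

Row-reduce the matrix whose columns are u, v.
The reduction yields 1 nonzero row, so the rank is 1.
Since rank 1 < 2, the set is linearly dependent.
Indeed u + v = 0.

linearly dependent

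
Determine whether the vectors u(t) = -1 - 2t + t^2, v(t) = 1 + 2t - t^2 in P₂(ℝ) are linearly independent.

linearly dependent

Write each element as a coordinate vector in ℝ³ using {1, t, t^2}.
Place the vectors as rows of a 2×3 matrix and reduce to echelon form.
The reduction yields 1 nonzero row, so the rank is 1.
Since rank 1 < 2, the set is linearly dependent.
Indeed u + v = 0.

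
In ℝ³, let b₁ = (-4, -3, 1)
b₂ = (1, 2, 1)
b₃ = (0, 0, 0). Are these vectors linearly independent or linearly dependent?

One of the vectors is the zero vector, so the set is linearly dependent.

linearly dependent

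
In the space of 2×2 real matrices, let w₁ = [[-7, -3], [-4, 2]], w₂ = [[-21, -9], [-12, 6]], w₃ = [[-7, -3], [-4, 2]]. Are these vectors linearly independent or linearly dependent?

linearly dependent

Write each element as a coordinate vector in ℝ⁴ using {E₁₁, E₁₂, E₂₁, E₂₂}.
One vector is a scalar multiple of another, so the set is dependent.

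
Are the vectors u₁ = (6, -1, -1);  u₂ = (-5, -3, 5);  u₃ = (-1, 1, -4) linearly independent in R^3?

linearly independent

Form the 3×3 matrix with these as columns; its determinant is 75.
A nonzero determinant means the columns are linearly independent.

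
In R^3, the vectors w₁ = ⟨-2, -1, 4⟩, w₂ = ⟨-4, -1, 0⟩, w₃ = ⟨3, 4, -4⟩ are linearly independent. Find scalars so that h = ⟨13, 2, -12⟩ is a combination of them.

h = -4w₁ - 2w₂ - w₃

Write h = a₁w₁ + … + a₃w₃ and equate components.
Row-reducing the augmented matrix gives the unique coefficients (a₁, a₂, a₃) = (-4, -2, -1).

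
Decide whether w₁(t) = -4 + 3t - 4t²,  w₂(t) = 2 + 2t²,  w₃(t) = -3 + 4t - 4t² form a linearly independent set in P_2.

linearly independent

Write each element as a coordinate vector in ℝ³ using {1, t, t²}.
Place the vectors as rows of a 3×3 matrix and reduce to echelon form.
The reduction yields 3 nonzero rows, so the rank is 3.
Since rank = 3 (the number of vectors), the set is linearly independent.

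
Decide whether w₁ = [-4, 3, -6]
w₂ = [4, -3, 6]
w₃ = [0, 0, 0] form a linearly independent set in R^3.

linearly dependent

One of the vectors is the zero vector, so the set is linearly dependent.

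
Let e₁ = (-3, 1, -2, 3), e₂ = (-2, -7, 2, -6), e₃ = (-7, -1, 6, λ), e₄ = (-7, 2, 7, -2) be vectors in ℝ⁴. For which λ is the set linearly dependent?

λ = -17/5

The set is linearly dependent precisely when det[e₁; e₂; e₃; e₄] = 0.
Expanding, det = -265*λ - 901.
Setting this to zero gives λ = -17/5.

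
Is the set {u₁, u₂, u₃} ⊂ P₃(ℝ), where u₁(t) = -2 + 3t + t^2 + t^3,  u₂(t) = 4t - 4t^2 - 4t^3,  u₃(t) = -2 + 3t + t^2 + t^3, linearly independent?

linearly dependent

Write each element as a coordinate vector in ℝ⁴ using {1, t, …, t^3}.
Row-reduce the matrix whose columns are u₁, u₂, u₃.
The reduction yields 2 nonzero rows, so the rank is 2.
Since rank 2 < 3, the set is linearly dependent.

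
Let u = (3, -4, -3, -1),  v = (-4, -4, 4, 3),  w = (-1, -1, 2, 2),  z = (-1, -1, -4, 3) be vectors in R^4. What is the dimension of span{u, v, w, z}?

dim = 4

Row-reduce the 4×4 matrix with these as rows.
Reduction leaves 4 leading entries, giving rank 4.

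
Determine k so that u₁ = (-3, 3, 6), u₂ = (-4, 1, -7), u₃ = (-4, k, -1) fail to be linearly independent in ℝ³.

The vectors are dependent exactly when the determinant of the matrix with rows u₁, u₂, u₃ vanishes.
Cofactor expansion gives det = 99 - 45*k.
Solving 99 - 45*k = 0 yields k = 11/5.

k = 11/5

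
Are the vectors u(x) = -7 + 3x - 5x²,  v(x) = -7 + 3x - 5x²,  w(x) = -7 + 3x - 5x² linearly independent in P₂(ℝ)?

linearly dependent

Write each element as a coordinate vector in ℝ³ using {1, x, x²}.
Two of the vectors are equal, giving an immediate dependence.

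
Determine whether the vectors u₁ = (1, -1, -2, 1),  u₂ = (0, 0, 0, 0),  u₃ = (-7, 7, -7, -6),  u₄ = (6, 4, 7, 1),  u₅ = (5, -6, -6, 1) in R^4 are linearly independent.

linearly dependent

There are 5 vectors in a 4-dimensional space, so they cannot be linearly independent.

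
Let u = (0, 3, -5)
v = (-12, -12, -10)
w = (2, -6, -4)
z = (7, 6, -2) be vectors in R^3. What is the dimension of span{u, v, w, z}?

Apply Gaussian elimination to the matrix whose rows are u, v, w, z.
Reduction leaves 3 leading entries, giving rank 3.
(With 4 elements in a 3-dimensional space the rank is at most 3.)

3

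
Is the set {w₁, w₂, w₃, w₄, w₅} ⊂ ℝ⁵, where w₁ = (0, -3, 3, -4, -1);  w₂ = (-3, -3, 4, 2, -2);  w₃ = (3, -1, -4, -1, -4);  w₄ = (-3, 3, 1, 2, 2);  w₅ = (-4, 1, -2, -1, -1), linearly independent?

linearly independent

The matrix [w₁|w₂|w₃|w₄|w₅] has determinant -1076.
A nonzero determinant means the columns are linearly independent.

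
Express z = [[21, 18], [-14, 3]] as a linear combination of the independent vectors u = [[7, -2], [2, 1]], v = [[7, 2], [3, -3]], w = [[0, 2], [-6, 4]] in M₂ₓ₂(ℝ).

Identify each element with its coordinate vector in ℝ⁴ via {E₁₁, E₁₂, E₂₁, E₂₂}.
Since u, v, w are independent, the coefficients expressing z are uniquely determined by a linear system.
Back-substitution yields (a₁, a₂, a₃) = (-1, 4, 4).

z = -u + 4v + 4w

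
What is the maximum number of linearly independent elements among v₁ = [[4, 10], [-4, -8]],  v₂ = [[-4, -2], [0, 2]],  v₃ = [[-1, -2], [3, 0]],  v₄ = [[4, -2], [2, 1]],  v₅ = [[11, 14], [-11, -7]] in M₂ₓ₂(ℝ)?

Use coordinates relative to {E₁₁, E₁₂, E₂₁, E₂₂}.
Row-reduce the 5×4 matrix with these as rows.
Reduction leaves 3 leading entries, giving rank 3.
(With 5 elements in a 4-dimensional space the rank is at most 4.)

3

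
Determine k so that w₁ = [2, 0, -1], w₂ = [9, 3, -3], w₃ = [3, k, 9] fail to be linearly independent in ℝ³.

k = 21

Place the vectors as rows of a 3×3 matrix; dependence ⇔ determinant zero.
Expanding, det = 63 - 3*k.
Setting this to zero gives k = 21.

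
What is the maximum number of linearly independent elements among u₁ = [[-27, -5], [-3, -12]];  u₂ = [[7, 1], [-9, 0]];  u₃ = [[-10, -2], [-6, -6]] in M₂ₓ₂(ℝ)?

2

Represent each element by its coordinate vector in ℝ⁴.
Form the matrix with u₁, u₂, u₃ as columns and reduce.
Exactly 2 pivots survive; hence the rank is 2.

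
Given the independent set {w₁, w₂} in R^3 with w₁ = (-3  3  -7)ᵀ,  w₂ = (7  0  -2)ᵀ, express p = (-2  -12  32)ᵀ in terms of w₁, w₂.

p = -4w₁ - 2w₂

Solve the system with w₁, w₂ as columns and p as the right-hand side.
Back-substitution yields (c₁, c₂) = (-4, -2).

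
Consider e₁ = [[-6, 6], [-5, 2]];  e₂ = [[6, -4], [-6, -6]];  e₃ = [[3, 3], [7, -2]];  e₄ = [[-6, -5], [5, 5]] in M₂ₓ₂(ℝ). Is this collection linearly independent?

linearly independent

Take coordinates with respect to the standard basis {E₁₁, E₁₂, E₂₁, E₂₂}.
Form the 4×4 matrix with these as columns; its determinant is 1884.
A nonzero determinant means the columns are linearly independent.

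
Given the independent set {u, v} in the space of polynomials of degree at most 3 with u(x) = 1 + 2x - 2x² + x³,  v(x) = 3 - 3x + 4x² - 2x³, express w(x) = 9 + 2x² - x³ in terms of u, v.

Work in coordinates with respect to the standard basis {1, x, …, x³}.
Since u, v are independent, the coefficients expressing w are uniquely determined by a linear system.
Row-reducing the augmented matrix gives the unique coefficients (a₁, a₂) = (3, 2).

w = 3u + 2v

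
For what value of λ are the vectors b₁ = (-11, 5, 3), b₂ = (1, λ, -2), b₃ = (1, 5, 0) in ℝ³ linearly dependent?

λ = -35

Place the vectors as rows of a 3×3 matrix; dependence ⇔ determinant zero.
Cofactor expansion gives det = -3*λ - 105.
This vanishes exactly when λ = -35.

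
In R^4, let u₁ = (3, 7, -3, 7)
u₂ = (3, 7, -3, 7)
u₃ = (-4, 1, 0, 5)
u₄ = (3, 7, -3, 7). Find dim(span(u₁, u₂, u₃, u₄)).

2

Form the matrix with u₁, u₂, u₃, u₄ as columns and reduce.
Exactly 2 pivots survive; hence the rank is 2.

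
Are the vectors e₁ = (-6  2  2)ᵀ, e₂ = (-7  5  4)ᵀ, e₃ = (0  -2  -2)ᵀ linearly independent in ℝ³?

linearly independent

The matrix [e₁|e₂|e₃] has determinant 12.
A nonzero determinant means the columns are linearly independent.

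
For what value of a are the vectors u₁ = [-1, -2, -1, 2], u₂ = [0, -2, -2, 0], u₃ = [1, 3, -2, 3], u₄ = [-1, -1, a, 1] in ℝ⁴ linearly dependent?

The set is linearly dependent precisely when det[u₁; u₂; u₃; u₄] = 0.
Expanding, det = 8 - 10*a.
This vanishes exactly when a = 4/5.

a = 4/5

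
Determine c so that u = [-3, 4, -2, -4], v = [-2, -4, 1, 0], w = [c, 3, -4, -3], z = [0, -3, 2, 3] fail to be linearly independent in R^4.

c = 9

The vectors are dependent exactly when the determinant of the matrix with rows u, v, w, z vanishes.
Expanding, det = 8*c - 72.
Solving 8*c - 72 = 0 yields c = 9.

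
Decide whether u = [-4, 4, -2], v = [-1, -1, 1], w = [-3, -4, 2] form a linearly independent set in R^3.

Place the vectors as rows of a 3×3 matrix and reduce to echelon form.
The reduction yields 3 nonzero rows, so the rank is 3.
Since rank = 3 (the number of vectors), the set is linearly independent.

linearly independent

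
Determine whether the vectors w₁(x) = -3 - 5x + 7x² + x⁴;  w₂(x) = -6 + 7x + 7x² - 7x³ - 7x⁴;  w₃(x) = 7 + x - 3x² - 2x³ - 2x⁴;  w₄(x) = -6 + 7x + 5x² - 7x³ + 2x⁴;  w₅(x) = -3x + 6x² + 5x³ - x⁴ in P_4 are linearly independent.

linearly independent

Write each element as a coordinate vector in ℝ⁵ using {1, x, …, x⁴}.
Form the 5×5 matrix with these as columns; its determinant is 25702.
A nonzero determinant means the columns are linearly independent.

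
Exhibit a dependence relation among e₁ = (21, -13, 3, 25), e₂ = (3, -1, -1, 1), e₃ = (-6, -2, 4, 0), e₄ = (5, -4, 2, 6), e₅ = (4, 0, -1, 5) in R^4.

Solve the homogeneous system with e₁, e₂, e₃, e₄, e₅ as columns by row-reducing the coefficient matrix.
One solution (up to scaling) is (1, -3, -1, -2, -2).

e₁ - 3e₂ - e₃ - 2e₄ - 2e₅ = 0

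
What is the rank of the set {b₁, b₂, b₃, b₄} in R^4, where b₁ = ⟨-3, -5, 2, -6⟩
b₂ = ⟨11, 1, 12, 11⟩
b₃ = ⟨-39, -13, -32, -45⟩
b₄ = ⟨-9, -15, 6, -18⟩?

rank 2

Apply Gaussian elimination to the matrix whose rows are b₁, b₂, b₃, b₄.
Exactly 2 pivots survive; hence the rank is 2.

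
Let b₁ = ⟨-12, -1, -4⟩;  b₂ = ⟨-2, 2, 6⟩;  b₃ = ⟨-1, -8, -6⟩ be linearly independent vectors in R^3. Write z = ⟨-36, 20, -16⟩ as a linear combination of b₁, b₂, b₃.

Set up the augmented matrix [b₁ | b₂ | b₃ | z] and row-reduce.
Back-substitution yields (α₁, α₂, α₃) = (4, -4, -4).

z = 4b₁ - 4b₂ - 4b₃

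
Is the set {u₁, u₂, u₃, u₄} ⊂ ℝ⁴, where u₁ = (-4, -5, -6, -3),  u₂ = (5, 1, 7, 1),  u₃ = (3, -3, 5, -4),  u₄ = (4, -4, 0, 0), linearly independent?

linearly independent

The matrix [u₁|u₂|u₃|u₄] has determinant -252.
A nonzero determinant means the columns are linearly independent.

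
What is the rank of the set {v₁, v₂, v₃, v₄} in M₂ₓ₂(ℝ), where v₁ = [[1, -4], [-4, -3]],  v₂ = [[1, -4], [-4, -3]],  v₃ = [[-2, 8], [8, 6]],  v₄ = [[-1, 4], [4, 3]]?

rank 1

Represent each element by its coordinate vector in ℝ⁴.
Put the 4×4 matrix [v₁|v₂|v₃|v₄] into echelon form.
The echelon form has 1 nonzero row, so the rank is 1.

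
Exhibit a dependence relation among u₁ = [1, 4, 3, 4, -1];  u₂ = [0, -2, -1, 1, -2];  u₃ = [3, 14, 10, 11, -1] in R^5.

Solve the homogeneous system with u₁, u₂, u₃ as columns by row-reducing the coefficient matrix.
One solution (up to scaling) is (3, -1, -1).

3u₁ - u₂ - u₃ = 0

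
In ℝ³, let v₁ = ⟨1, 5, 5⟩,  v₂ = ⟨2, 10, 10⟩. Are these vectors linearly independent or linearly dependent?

linearly dependent

Row-reduce the matrix whose columns are v₁, v₂.
The reduction yields 1 nonzero row, so the rank is 1.
Since rank 1 < 2, the set is linearly dependent.
Indeed 2v₁ - v₂ = 0.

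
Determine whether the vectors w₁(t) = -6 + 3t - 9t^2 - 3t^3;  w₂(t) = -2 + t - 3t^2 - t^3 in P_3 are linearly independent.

Take coordinates with respect to the standard basis {1, t, …, t^3}.
Row-reduce the matrix whose columns are w₁, w₂.
The reduction yields 1 nonzero row, so the rank is 1.
Since rank 1 < 2, the set is linearly dependent.
Indeed w₁ - 3w₂ = 0.

linearly dependent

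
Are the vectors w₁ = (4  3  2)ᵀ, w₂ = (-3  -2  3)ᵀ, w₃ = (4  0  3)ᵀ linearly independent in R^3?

Form the 3×3 matrix with these as columns; its determinant is 55.
A nonzero determinant means the columns are linearly independent.

linearly independent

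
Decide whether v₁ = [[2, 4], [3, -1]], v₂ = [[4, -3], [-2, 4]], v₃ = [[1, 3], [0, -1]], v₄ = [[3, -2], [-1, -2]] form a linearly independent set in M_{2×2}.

linearly independent

Take coordinates with respect to the standard basis {E₁₁, E₁₂, E₂₁, E₂₂}.
The matrix [v₁|v₂|v₃|v₄] has determinant -238.
A nonzero determinant means the columns are linearly independent.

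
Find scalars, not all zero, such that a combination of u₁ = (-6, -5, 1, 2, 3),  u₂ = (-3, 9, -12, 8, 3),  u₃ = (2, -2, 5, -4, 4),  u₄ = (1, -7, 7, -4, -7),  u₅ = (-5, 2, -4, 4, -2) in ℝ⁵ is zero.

Row-reduce the matrix with u₁, u₂, u₃, u₄, u₅ as columns; the null space gives the coefficients.
The free variable yields coefficients (0, 1, 1, 1, 0) (any nonzero multiple also works).

u₂ + u₃ + u₄ = 0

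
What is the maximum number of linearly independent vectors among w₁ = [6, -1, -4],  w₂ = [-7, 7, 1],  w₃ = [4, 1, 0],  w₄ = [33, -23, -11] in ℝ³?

3

Row-reduce the 4×3 matrix with these as rows.
Reduction leaves 3 leading entries, giving rank 3.
(With 4 elements in a 3-dimensional space the rank is at most 3.)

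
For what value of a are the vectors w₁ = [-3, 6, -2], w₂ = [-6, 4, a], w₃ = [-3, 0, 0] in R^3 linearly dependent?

Dependence holds iff the 3×3 matrix [w₁ w₂ w₃] is singular.
The determinant works out to -18*a - 24.
This vanishes exactly when a = -4/3.

a = -4/3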